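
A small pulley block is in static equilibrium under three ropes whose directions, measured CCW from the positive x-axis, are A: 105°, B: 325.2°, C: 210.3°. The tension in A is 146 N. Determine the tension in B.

T_B ≈ 155 N

Resolve: ΣF_x = 146 cos 105° + T_B cos 325.2° + T_C cos 210.3° = 0.
        ΣF_y = 146 sin 105° + T_B sin 325.2° + T_C sin 210.3° = 0.
The known terms sum to (-37.79, 141) N, so 0.8211 T_B − 0.8634 T_C = 37.79 and -0.5707 T_B − 0.5045 T_C = -141.
Solving simultaneously: T_B = 155.3 N, T_C = 103.9 N.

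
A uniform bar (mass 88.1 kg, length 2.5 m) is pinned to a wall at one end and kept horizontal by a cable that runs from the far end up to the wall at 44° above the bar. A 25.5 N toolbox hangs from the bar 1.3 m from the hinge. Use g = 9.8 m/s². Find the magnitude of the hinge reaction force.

|H| ≈ 640 N

Take torques about the hinge: T sin 44° · 2.5 = 88.1×9.8×1.25 + 25.5×1.3 = 1112.4 N·m.
So T = 1112.4 / (0.6947 × 2.5) = 640.53 N.
ΣF_x = 0: H_x = T cos 44° = 460.76 N.
ΣF_y = 0: H_y = (88.1×9.8 + 25.5) − T sin 44° = 888.88 − 444.95 = 443.93 N.
|H| = √(H_x² + H_y²) = √((460.76)² + (443.93)²) = 639.82 N.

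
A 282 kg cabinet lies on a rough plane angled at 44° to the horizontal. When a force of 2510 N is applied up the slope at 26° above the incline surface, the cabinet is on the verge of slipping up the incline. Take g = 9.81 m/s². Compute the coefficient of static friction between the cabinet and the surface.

On the verge of sliding up the incline, friction is at its maximum μN and acts down the slope.
Perpendicular to incline: N = W cos 44° − P sin 26° = 1990 − 1100 = 889.7 N.
Along incline: P cos 26° − μN = W sin 44° → μ = −(W sin 44° − P cos 26°) / N = 0.3757.

μ ≈ 0.376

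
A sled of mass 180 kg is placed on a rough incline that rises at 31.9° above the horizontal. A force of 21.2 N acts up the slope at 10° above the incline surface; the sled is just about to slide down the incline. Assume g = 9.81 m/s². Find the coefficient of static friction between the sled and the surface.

μ ≈ 0.610

On the verge of sliding down the incline, friction is at its maximum μN and acts up the slope.
Perpendicular to incline: N = W cos 31.9° − P sin 10° = 1499 − 3.681 = 1495 N.
Along incline: P cos 10° + μN = W sin 31.9° → μ = (W sin 31.9° − P cos 10°) / N = 0.61.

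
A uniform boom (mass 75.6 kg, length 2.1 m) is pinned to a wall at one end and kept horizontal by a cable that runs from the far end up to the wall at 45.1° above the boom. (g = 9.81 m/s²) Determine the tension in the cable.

T ≈ 524 N

Take torques about the hinge: T sin 45.1° · 2.1 = 75.6×9.81×1.05 = 778.72 N·m.
So T = 778.72 / (0.7083 × 2.1) = 523.5 N.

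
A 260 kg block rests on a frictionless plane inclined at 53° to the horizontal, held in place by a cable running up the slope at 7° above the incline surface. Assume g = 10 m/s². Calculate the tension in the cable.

Take axes along and perpendicular to the incline. Weight components: W sin 53° = 2076 N down-slope, W cos 53° = 1565 N into the surface.
Along incline: T cos 7° = W sin 53° → T = 2092 N.
Perpendicular: N = W cos 53° − T sin 7° = 1310 N.

T ≈ 2090 N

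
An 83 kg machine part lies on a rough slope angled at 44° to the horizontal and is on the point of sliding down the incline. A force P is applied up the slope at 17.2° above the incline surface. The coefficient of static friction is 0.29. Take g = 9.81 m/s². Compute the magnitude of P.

P ≈ 455 N

On the verge of sliding down the incline, friction equals μN and acts up the slope.
Perpendicular: N + P sin 17.2° = W cos 44° = 585.7 N.
Along incline: P cos 17.2° + μN = W sin 44° with W sin 44° = 565.6 N.
Solving the pair for P and N: P = 455.1 N, N = 451.1 N (and f = μN = 130.8 N).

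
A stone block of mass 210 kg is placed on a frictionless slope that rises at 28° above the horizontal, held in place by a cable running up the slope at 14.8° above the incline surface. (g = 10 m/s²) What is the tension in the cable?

T ≈ 1020 N

Take axes along and perpendicular to the incline. Weight components: W sin 28° = 985.9 N down-slope, W cos 28° = 1854 N into the surface.
Along incline: T cos 14.8° = W sin 28° → T = 1020 N.
Perpendicular: N = W cos 28° − T sin 14.8° = 1594 N.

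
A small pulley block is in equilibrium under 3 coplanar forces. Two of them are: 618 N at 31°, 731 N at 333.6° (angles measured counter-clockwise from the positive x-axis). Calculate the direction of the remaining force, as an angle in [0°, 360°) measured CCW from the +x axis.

θ ≈ 180°

Sum the known components: ΣF_x = 1184 N, ΣF_y = -6.735 N.
For equilibrium the remaining force must supply (−ΣF_x, −ΣF_y) = (-1184, 6.735) N.
Magnitude = √((-1184)² + (6.735)²) = 1185 N; direction = atan2(6.735, -1184) = 179.7°.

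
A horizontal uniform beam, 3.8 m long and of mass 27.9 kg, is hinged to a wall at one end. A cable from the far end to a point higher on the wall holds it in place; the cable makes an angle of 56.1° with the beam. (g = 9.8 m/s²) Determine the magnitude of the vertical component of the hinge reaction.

|H_y| ≈ 137 N

Take torques about the hinge: T sin 56.1° · 3.8 = 27.9×9.8×1.9 = 519.5 N·m.
So T = 519.5 / (0.8300 × 3.8) = 164.71 N.
ΣF_y = 0: H_y = (27.9×9.8) − T sin 56.1° = 273.42 − 136.71 = 136.71 N.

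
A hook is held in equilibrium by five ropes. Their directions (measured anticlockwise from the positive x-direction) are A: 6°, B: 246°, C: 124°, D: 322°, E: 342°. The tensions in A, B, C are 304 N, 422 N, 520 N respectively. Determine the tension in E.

Resolve: ΣF_x = 304 cos 6° + 422 cos 246° + 520 cos 124° + T_D cos 322° + T_E cos 342° = 0.
        ΣF_y = 304 sin 6° + 422 sin 246° + 520 sin 124° + T_D sin 322° + T_E sin 342° = 0.
The known terms sum to (-160.1, 77.36) N, so 0.7880 T_D + 0.9511 T_E = 160.1 and -0.6157 T_D − 0.3090 T_E = -77.36.
Solving simultaneously: T_D = 70.47 N, T_E = 109.9 N.

T_E ≈ 110 N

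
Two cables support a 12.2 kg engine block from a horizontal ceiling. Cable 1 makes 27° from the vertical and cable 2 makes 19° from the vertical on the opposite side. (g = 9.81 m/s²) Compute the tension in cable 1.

Angles from the horizontal: cable 1 is 90° − 27° = 63°, cable 2 is 90° − 19° = 71°.
Weight W = 12.2 × 9.81 = 119.7 N acts straight down.
Horizontal: T_1 cos 63° = T_2 cos 71°  →  T_2 = 1.394 T_1.
Vertical: T_1 sin 63° + T_2 sin 71° = 119.7.
Substituting the horizontal relation into the vertical equation gives 2.209 T_1 = 119.7, so T_1 = 54.17 N.

T_1 ≈ 54.2 N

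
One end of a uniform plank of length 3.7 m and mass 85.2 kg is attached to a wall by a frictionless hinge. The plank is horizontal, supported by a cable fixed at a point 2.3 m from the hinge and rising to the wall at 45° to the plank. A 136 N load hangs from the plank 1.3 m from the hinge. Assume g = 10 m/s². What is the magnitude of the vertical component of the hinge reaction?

Take torques about the hinge: T sin 45° · 2.3 = 85.2×10×1.85 + 136×1.3 = 1753 N·m.
So T = 1753 / (0.7071 × 2.3) = 1077.9 N.
ΣF_y = 0: H_y = (85.2×10 + 136) − T sin 45° = 988 − 762.17 = 225.83 N.

|H_y| ≈ 226 N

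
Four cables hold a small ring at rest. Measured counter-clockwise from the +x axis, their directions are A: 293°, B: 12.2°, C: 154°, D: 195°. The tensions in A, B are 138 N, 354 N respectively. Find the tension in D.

T_D ≈ 196 N

Resolve: ΣF_x = 138 cos 293° + 354 cos 12.2° + T_C cos 154° + T_D cos 195° = 0.
        ΣF_y = 138 sin 293° + 354 sin 12.2° + T_C sin 154° + T_D sin 195° = 0.
The known terms sum to (399.9, -52.22) N, so -0.8988 T_C − 0.9659 T_D = -399.9 and 0.4384 T_C − 0.2588 T_D = 52.22.
Solving simultaneously: T_C = 234.7 N, T_D = 195.7 N.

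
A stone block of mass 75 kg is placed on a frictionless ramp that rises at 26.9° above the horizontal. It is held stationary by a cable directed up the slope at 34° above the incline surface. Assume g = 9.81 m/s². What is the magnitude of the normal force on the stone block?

N ≈ 432 N

Take axes along and perpendicular to the incline. Weight components: W sin 26.9° = 332.9 N down-slope, W cos 26.9° = 656.1 N into the surface.
Along incline: T cos 34° = W sin 26.9° → T = 401.5 N.
Perpendicular: N = W cos 26.9° − T sin 34° = 431.6 N.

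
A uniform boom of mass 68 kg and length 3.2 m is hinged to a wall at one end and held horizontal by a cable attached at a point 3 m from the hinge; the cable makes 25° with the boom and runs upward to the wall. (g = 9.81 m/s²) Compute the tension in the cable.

T ≈ 842 N

Take torques about the hinge: T sin 25° · 3 = 68×9.81×1.6 = 1067.3 N·m.
So T = 1067.3 / (0.4226 × 3) = 841.84 N.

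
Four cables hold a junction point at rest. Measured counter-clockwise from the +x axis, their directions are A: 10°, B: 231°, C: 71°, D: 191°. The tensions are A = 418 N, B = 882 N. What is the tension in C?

T_C ≈ 663 N

Resolve: ΣF_x = 418 cos 10° + 882 cos 231° + T_C cos 71° + T_D cos 191° = 0.
        ΣF_y = 418 sin 10° + 882 sin 231° + T_C sin 71° + T_D sin 191° = 0.
The known terms sum to (-143.4, -612.9) N, so 0.3256 T_C − 0.9816 T_D = 143.4 and 0.9455 T_C − 0.1908 T_D = 612.9.
Solving simultaneously: T_C = 663.1 N, T_D = 73.82 N.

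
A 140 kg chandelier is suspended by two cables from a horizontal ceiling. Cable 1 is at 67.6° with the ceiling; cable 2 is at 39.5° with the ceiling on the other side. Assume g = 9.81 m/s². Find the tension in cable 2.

Weight W = 140 × 9.81 = 1373 N acts straight down.
Horizontal: T_1 cos 67.6° = T_2 cos 39.5°  →  T_1 = 2.025 T_2.
Vertical: T_1 sin 67.6° + T_2 sin 39.5° = 1373.
Substituting the horizontal relation into the vertical equation gives 2.508 T_2 = 1373, so T_2 = 547.6 N.

T_2 ≈ 548 N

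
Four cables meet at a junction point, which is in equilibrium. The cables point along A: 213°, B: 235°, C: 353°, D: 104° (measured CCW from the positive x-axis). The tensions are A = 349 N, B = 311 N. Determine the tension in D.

T_D ≈ 534 N

Resolve: ΣF_x = 349 cos 213° + 311 cos 235° + T_C cos 353° + T_D cos 104° = 0.
        ΣF_y = 349 sin 213° + 311 sin 235° + T_C sin 353° + T_D sin 104° = 0.
The known terms sum to (-471.1, -444.8) N, so 0.9925 T_C − 0.2419 T_D = 471.1 and -0.1219 T_C + 0.9703 T_D = 444.8.
Solving simultaneously: T_C = 604.9 N, T_D = 534.4 N.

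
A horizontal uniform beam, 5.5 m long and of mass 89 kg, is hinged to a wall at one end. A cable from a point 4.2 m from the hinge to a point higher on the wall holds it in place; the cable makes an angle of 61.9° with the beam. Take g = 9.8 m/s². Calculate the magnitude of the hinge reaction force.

|H| ≈ 429 N

Take torques about the hinge: T sin 61.9° · 4.2 = 89×9.8×2.75 = 2398.6 N·m.
So T = 2398.6 / (0.8821 × 4.2) = 647.39 N.
ΣF_x = 0: H_x = T cos 61.9° = 304.93 N.
ΣF_y = 0: H_y = (89×9.8) − T sin 61.9° = 872.2 − 571.08 = 301.12 N.
|H| = √(H_x² + H_y²) = √((304.93)² + (301.12)²) = 428.55 N.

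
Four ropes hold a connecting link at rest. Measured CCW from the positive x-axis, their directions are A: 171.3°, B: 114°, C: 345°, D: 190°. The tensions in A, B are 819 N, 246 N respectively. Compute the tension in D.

T_D ≈ 240 N

Resolve: ΣF_x = 819 cos 171.3° + 246 cos 114° + T_C cos 345° + T_D cos 190° = 0.
        ΣF_y = 819 sin 171.3° + 246 sin 114° + T_C sin 345° + T_D sin 190° = 0.
The known terms sum to (-909.6, 348.6) N, so 0.9659 T_C − 0.9848 T_D = 909.6 and -0.2588 T_C − 0.1736 T_D = -348.6.
Solving simultaneously: T_C = 1186 N, T_D = 239.7 N.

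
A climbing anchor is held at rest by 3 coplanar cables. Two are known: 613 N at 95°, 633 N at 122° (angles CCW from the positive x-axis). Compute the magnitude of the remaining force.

F ≈ 1210 N

Sum the known components: ΣF_x = -388.9 N, ΣF_y = 1147 N.
For equilibrium the remaining force must supply (−ΣF_x, −ΣF_y) = (388.9, -1147) N.
Magnitude = √((388.9)² + (-1147)²) = 1212 N; direction = atan2(-1147, 388.9) = 288.7°.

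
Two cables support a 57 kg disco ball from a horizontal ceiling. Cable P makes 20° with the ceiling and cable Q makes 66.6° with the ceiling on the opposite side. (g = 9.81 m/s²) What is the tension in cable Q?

T_Q ≈ 526 N

Weight W = 57 × 9.81 = 559.2 N acts straight down.
Horizontal: T_P cos 20° = T_Q cos 66.6°  →  T_P = 0.4226 T_Q.
Vertical: T_P sin 20° + T_Q sin 66.6° = 559.2.
Substituting the horizontal relation into the vertical equation gives 1.062 T_Q = 559.2, so T_Q = 526.4 N.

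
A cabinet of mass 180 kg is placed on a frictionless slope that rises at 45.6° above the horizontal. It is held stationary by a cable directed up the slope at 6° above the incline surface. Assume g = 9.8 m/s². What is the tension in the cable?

T ≈ 1270 N

Take axes along and perpendicular to the incline. Weight components: W sin 45.6° = 1260 N down-slope, W cos 45.6° = 1234 N into the surface.
Along incline: T cos 6° = W sin 45.6° → T = 1267 N.
Perpendicular: N = W cos 45.6° − T sin 6° = 1102 N.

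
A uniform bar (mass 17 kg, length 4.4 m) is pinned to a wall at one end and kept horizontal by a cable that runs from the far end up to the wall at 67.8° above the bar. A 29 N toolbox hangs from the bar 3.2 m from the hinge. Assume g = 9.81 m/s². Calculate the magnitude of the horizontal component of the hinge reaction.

Take torques about the hinge: T sin 67.8° · 4.4 = 17×9.81×2.2 + 29×3.2 = 459.69 N·m.
So T = 459.69 / (0.9259 × 4.4) = 112.84 N.
ΣF_x = 0: H_x = T cos 67.8° = 42.636 N.

H_x ≈ 42.6 N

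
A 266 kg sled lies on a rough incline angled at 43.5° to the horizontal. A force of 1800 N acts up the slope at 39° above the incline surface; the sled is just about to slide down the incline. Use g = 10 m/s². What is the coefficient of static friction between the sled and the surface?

μ ≈ 0.542

On the verge of sliding down the incline, friction is at its maximum μN and acts up the slope.
Perpendicular to incline: N = W cos 43.5° − P sin 39° = 1929 − 1133 = 796.7 N.
Along incline: P cos 39° + μN = W sin 43.5° → μ = (W sin 43.5° − P cos 39°) / N = 0.5424.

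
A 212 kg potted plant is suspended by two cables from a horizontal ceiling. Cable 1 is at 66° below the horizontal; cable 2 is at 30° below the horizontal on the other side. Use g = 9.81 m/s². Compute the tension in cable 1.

T_1 ≈ 1810 N

Weight W = 212 × 9.81 = 2080 N acts straight down.
Horizontal: T_1 cos 66° = T_2 cos 30°  →  T_2 = 0.4697 T_1.
Vertical: T_1 sin 66° + T_2 sin 30° = 2080.
Substituting the horizontal relation into the vertical equation gives 1.148 T_1 = 2080, so T_1 = 1811 N.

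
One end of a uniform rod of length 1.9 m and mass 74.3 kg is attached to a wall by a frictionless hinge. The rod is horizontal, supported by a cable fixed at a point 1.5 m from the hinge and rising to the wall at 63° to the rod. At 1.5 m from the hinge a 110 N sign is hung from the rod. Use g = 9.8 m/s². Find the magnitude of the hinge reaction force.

Take torques about the hinge: T sin 63° · 1.5 = 74.3×9.8×0.95 + 110×1.5 = 856.73 N·m.
So T = 856.73 / (0.8910 × 1.5) = 641.02 N.
ΣF_x = 0: H_x = T cos 63° = 291.02 N.
ΣF_y = 0: H_y = (74.3×9.8 + 110) − T sin 63° = 838.14 − 571.16 = 266.98 N.
|H| = √(H_x² + H_y²) = √((291.02)² + (266.98)²) = 394.93 N.

|H| ≈ 395 N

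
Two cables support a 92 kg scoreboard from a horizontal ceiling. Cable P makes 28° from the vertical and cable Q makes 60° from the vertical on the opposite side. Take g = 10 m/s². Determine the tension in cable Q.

T_Q ≈ 432 N

Angles from the horizontal: cable P is 90° − 28° = 62°, cable Q is 90° − 60° = 30°.
Weight W = 92 × 10 = 920 N acts straight down.
Horizontal: T_P cos 62° = T_Q cos 30°  →  T_P = 1.845 T_Q.
Vertical: T_P sin 62° + T_Q sin 30° = 920.
Substituting the horizontal relation into the vertical equation gives 2.129 T_Q = 920, so T_Q = 432.2 N.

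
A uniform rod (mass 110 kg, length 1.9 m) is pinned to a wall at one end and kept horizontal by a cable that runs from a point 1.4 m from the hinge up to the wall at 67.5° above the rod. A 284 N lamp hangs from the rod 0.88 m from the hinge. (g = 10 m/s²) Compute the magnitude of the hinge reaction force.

Take torques about the hinge: T sin 67.5° · 1.4 = 110×10×0.95 + 284×0.88 = 1294.9 N·m.
So T = 1294.9 / (0.9239 × 1.4) = 1001.2 N.
ΣF_x = 0: H_x = T cos 67.5° = 383.12 N.
ΣF_y = 0: H_y = (110×10 + 284) − T sin 67.5° = 1384 − 924.94 = 459.06 N.
|H| = √(H_x² + H_y²) = √((383.12)² + (459.06)²) = 597.93 N.

|H| ≈ 598 N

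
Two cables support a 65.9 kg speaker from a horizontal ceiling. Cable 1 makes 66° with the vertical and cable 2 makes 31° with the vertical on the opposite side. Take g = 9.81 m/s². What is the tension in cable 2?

Angles from the horizontal: cable 1 is 90° − 66° = 24°, cable 2 is 90° − 31° = 59°.
Weight W = 65.9 × 9.81 = 646.5 N acts straight down.
Horizontal: T_1 cos 24° = T_2 cos 59°  →  T_1 = 0.5638 T_2.
Vertical: T_1 sin 24° + T_2 sin 59° = 646.5.
Substituting the horizontal relation into the vertical equation gives 1.086 T_2 = 646.5, so T_2 = 595 N.

T_2 ≈ 595 N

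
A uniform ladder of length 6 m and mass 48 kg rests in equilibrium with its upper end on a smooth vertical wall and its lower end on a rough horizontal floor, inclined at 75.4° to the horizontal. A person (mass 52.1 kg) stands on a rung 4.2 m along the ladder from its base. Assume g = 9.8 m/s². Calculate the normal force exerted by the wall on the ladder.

Torques about the foot: N_wall · 6 sin 75.4° = 48×9.8×3 cos 75.4° + 52.1×9.8×4.2 cos 75.4° → N_wall = 154.36 N.

N_wall ≈ 154 N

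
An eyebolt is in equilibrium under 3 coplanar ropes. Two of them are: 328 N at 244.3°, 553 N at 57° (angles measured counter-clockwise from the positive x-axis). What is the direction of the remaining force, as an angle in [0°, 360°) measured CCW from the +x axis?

Sum the known components: ΣF_x = 158.9 N, ΣF_y = 168.2 N.
For equilibrium the remaining force must supply (−ΣF_x, −ΣF_y) = (-158.9, -168.2) N.
Magnitude = √((-158.9)² + (-168.2)²) = 231.4 N; direction = atan2(-168.2, -158.9) = 226.6°.

θ ≈ 227°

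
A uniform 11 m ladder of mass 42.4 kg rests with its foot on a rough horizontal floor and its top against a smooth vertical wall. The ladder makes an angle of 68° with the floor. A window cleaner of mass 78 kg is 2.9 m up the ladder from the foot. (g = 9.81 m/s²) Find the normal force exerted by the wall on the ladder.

Torques about the foot: N_wall · 11 sin 68° = 42.4×9.81×5.5 cos 68° + 78×9.81×2.9 cos 68° → N_wall = 165.53 N.

N_wall ≈ 166 N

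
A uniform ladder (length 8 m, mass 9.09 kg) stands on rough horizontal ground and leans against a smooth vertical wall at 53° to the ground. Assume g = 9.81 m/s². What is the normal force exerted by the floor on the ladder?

ΣF_y = 0: N_floor = 9.09×9.81 = 89.173 N.

N_floor ≈ 89.2 N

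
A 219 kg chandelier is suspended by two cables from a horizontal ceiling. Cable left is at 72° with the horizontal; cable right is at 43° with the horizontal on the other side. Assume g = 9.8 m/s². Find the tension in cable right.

Weight W = 219 × 9.8 = 2146 N acts straight down.
Horizontal: T_left cos 72° = T_right cos 43°  →  T_left = 2.367 T_right.
Vertical: T_left sin 72° + T_right sin 43° = 2146.
Substituting the horizontal relation into the vertical equation gives 2.933 T_right = 2146, so T_right = 731.8 N.

T_right ≈ 732 N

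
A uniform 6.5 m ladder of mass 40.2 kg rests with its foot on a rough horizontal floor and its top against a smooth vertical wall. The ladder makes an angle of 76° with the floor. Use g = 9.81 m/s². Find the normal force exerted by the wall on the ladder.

N_wall ≈ 49.2 N

Torques about the foot: N_wall · 6.5 sin 76° = 40.2×9.81×3.25 cos 76° → N_wall = 49.163 N.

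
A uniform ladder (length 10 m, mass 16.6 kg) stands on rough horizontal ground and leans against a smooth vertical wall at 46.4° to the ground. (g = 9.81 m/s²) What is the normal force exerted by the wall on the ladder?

N_wall ≈ 77.5 N

Torques about the foot: N_wall · 10 sin 46.4° = 16.6×9.81×5 cos 46.4° → N_wall = 77.538 N.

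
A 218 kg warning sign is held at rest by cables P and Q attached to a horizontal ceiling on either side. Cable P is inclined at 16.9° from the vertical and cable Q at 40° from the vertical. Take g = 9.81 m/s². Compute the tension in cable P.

Angles from the horizontal: cable P is 90° − 16.9° = 73.1°, cable Q is 90° − 40° = 50°.
Weight W = 218 × 9.81 = 2139 N acts straight down.
Horizontal: T_P cos 73.1° = T_Q cos 50°  →  T_Q = 0.4523 T_P.
Vertical: T_P sin 73.1° + T_Q sin 50° = 2139.
Substituting the horizontal relation into the vertical equation gives 1.303 T_P = 2139, so T_P = 1641 N.

T_P ≈ 1640 N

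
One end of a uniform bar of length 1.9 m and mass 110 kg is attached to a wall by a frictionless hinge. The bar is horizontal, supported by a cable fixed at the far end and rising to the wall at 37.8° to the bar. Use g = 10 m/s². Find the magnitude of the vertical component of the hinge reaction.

Take torques about the hinge: T sin 37.8° · 1.9 = 110×10×0.95 = 1045 N·m.
So T = 1045 / (0.6129 × 1.9) = 897.36 N.
ΣF_y = 0: H_y = (110×10) − T sin 37.8° = 1100 − 550 = 550 N.

|H_y| ≈ 550 N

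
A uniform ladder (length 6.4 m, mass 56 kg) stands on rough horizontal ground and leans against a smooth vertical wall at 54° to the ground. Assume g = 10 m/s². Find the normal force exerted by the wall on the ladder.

N_wall ≈ 203 N

Torques about the foot: N_wall · 6.4 sin 54° = 56×10×3.2 cos 54° → N_wall = 203.43 N.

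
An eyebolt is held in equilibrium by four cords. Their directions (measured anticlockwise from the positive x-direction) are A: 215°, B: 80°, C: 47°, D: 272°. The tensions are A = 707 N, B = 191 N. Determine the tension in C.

T_C ≈ 782 N

Resolve: ΣF_x = 707 cos 215° + 191 cos 80° + T_C cos 47° + T_D cos 272° = 0.
        ΣF_y = 707 sin 215° + 191 sin 80° + T_C sin 47° + T_D sin 272° = 0.
The known terms sum to (-546, -217.4) N, so 0.6820 T_C + 0.0349 T_D = 546 and 0.7314 T_C − 0.9994 T_D = 217.4.
Solving simultaneously: T_C = 782.4 N, T_D = 355 N.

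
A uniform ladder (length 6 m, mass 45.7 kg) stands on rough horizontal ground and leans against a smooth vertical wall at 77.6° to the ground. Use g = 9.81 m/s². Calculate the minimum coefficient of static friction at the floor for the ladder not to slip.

μ_min ≈ 0.110

ΣF_y = 0: N_floor = 45.7×9.81 = 448.32 N.
Torques about the foot: N_wall · 6 sin 77.6° = 45.7×9.81×3 cos 77.6° → N_wall = 49.284 N.
ΣF_x = 0: f_floor = N_wall = 49.284 N.
μ_min = f_floor / N_floor = 49.284 / 448.32 = 0.1099.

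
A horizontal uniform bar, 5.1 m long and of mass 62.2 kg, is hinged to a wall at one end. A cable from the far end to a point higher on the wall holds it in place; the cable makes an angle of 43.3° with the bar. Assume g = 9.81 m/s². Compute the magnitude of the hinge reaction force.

Take torques about the hinge: T sin 43.3° · 5.1 = 62.2×9.81×2.55 = 1556 N·m.
So T = 1556 / (0.6858 × 5.1) = 444.86 N.
ΣF_x = 0: H_x = T cos 43.3° = 323.75 N.
ΣF_y = 0: H_y = (62.2×9.81) − T sin 43.3° = 610.18 − 305.09 = 305.09 N.
|H| = √(H_x² + H_y²) = √((323.75)² + (305.09)²) = 444.86 N.

|H| ≈ 445 N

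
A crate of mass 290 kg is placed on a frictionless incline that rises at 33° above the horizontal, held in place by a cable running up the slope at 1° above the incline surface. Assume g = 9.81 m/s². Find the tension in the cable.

Take axes along and perpendicular to the incline. Weight components: W sin 33° = 1549 N down-slope, W cos 33° = 2386 N into the surface.
Along incline: T cos 1° = W sin 33° → T = 1550 N.
Perpendicular: N = W cos 33° − T sin 1° = 2359 N.

T ≈ 1550 N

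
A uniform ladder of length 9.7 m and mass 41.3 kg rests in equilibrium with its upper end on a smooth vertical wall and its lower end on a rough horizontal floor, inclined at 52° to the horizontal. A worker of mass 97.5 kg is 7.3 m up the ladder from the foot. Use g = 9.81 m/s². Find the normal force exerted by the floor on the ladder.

N_floor ≈ 1360 N

ΣF_y = 0: N_floor = 41.3×9.81 + 97.5×9.81 = 1361.6 N.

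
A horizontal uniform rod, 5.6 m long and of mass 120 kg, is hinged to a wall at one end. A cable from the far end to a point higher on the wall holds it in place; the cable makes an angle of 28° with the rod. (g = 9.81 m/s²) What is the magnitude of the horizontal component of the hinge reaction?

Take torques about the hinge: T sin 28° · 5.6 = 120×9.81×2.8 = 3296.2 N·m.
So T = 3296.2 / (0.4695 × 5.6) = 1253.8 N.
ΣF_x = 0: H_x = T cos 28° = 1107 N.

H_x ≈ 1110 N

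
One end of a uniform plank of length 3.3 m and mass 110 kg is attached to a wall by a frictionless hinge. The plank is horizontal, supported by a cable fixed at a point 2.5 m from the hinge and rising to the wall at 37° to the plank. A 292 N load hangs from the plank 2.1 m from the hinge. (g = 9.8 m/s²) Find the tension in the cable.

Take torques about the hinge: T sin 37° · 2.5 = 110×9.8×1.65 + 292×2.1 = 2391.9 N·m.
So T = 2391.9 / (0.6018 × 2.5) = 1589.8 N.

T ≈ 1590 N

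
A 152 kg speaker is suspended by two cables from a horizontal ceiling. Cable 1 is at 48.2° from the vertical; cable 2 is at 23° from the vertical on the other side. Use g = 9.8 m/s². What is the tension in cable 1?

Angles from the horizontal: cable 1 is 90° − 48.2° = 41.8°, cable 2 is 90° − 23° = 67°.
Weight W = 152 × 9.8 = 1490 N acts straight down.
Horizontal: T_1 cos 41.8° = T_2 cos 67°  →  T_2 = 1.908 T_1.
Vertical: T_1 sin 41.8° + T_2 sin 67° = 1490.
Substituting the horizontal relation into the vertical equation gives 2.423 T_1 = 1490, so T_1 = 614.8 N.

T_1 ≈ 615 N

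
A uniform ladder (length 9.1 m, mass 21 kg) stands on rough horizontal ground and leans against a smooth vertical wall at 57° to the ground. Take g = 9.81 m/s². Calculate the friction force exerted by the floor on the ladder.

Torques about the foot: N_wall · 9.1 sin 57° = 21×9.81×4.55 cos 57° → N_wall = 66.892 N.
ΣF_x = 0: f_floor = N_wall = 66.892 N.

f ≈ 66.9 N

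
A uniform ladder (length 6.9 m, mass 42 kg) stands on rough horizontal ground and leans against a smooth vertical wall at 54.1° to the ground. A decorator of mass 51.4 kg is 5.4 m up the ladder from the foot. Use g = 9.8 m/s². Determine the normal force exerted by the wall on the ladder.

N_wall ≈ 434 N

Torques about the foot: N_wall · 6.9 sin 54.1° = 42×9.8×3.45 cos 54.1° + 51.4×9.8×5.4 cos 54.1° → N_wall = 434.34 N.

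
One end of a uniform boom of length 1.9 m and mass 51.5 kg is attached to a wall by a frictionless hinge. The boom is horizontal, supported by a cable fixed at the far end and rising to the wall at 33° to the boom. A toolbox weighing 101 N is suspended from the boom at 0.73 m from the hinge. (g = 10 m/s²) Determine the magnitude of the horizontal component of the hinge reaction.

H_x ≈ 456 N

Take torques about the hinge: T sin 33° · 1.9 = 51.5×10×0.95 + 101×0.73 = 562.98 N·m.
So T = 562.98 / (0.5446 × 1.9) = 544.04 N.
ΣF_x = 0: H_x = T cos 33° = 456.27 N.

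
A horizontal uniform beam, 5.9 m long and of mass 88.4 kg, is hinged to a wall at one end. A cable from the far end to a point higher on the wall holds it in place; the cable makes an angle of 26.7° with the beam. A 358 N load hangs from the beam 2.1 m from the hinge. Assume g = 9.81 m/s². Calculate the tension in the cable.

T ≈ 1250 N

Take torques about the hinge: T sin 26.7° · 5.9 = 88.4×9.81×2.95 + 358×2.1 = 3310.1 N·m.
So T = 3310.1 / (0.4493 × 5.9) = 1248.6 N.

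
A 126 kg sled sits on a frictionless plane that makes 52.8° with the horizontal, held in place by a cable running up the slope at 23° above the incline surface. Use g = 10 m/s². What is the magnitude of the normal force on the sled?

N ≈ 336 N

Take axes along and perpendicular to the incline. Weight components: W sin 52.8° = 1004 N down-slope, W cos 52.8° = 761.8 N into the surface.
Along incline: T cos 23° = W sin 52.8° → T = 1090 N.
Perpendicular: N = W cos 52.8° − T sin 23° = 335.8 N.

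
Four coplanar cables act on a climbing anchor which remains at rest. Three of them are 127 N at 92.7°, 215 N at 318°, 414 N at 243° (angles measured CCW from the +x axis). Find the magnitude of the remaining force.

F ≈ 387 N

Sum the known components: ΣF_x = -34.16 N, ΣF_y = -385.9 N.
For equilibrium the remaining force must supply (−ΣF_x, −ΣF_y) = (34.16, 385.9) N.
Magnitude = √((34.16)² + (385.9)²) = 387.4 N; direction = atan2(385.9, 34.16) = 84.9°.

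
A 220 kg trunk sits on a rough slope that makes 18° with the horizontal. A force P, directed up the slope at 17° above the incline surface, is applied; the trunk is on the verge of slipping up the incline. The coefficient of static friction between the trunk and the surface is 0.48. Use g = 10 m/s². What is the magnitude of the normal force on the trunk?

N ≈ 1640 N

On the verge of sliding up the incline, friction equals μN and acts down the slope.
Perpendicular: N + P sin 17° = W cos 18° = 2092 N.
Along incline: P cos 17° = W sin 18° + μN  with W sin 18° = 679.8 N.
Solving the pair for P and N: P = 1536 N, N = 1643 N (and f = μN = 788.8 N).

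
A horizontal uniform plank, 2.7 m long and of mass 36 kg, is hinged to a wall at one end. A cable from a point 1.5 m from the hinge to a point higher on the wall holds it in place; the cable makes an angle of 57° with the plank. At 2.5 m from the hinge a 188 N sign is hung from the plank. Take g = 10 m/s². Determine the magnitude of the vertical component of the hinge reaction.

Take torques about the hinge: T sin 57° · 1.5 = 36×10×1.35 + 188×2.5 = 956 N·m.
So T = 956 / (0.8387 × 1.5) = 759.93 N.
ΣF_y = 0: H_y = (36×10 + 188) − T sin 57° = 548 − 637.33 = -89.333 N.

|H_y| ≈ 89.3 N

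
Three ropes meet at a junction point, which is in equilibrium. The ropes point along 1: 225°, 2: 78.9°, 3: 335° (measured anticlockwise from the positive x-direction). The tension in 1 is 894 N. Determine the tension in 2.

T_2 ≈ 865 N

Resolve: ΣF_x = 894 cos 225° + T_2 cos 78.9° + T_3 cos 335° = 0.
        ΣF_y = 894 sin 225° + T_2 sin 78.9° + T_3 sin 335° = 0.
The known terms sum to (-632.2, -632.2) N, so 0.1925 T_2 + 0.9063 T_3 = 632.2 and 0.9813 T_2 − 0.4226 T_3 = 632.2.
Solving simultaneously: T_2 = 865.4 N, T_3 = 513.7 N.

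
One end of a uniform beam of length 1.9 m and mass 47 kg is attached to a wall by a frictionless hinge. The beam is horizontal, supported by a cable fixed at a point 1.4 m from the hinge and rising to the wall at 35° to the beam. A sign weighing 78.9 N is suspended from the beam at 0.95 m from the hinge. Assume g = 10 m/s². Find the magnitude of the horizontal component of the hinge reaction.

H_x ≈ 532 N

Take torques about the hinge: T sin 35° · 1.4 = 47×10×0.95 + 78.9×0.95 = 521.46 N·m.
So T = 521.46 / (0.5736 × 1.4) = 649.38 N.
ΣF_x = 0: H_x = T cos 35° = 531.94 N.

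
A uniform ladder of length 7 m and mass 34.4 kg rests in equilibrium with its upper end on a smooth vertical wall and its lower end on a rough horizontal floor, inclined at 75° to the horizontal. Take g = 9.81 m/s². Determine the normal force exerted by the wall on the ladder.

N_wall ≈ 45.2 N

Torques about the foot: N_wall · 7 sin 75° = 34.4×9.81×3.5 cos 75° → N_wall = 45.212 N.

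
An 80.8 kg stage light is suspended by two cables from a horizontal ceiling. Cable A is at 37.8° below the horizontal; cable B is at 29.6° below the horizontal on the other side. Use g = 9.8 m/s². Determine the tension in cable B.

T_B ≈ 678 N

Weight W = 80.8 × 9.8 = 791.8 N acts straight down.
Horizontal: T_A cos 37.8° = T_B cos 29.6°  →  T_A = 1.1 T_B.
Vertical: T_A sin 37.8° + T_B sin 29.6° = 791.8.
Substituting the horizontal relation into the vertical equation gives 1.168 T_B = 791.8, so T_B = 677.7 N.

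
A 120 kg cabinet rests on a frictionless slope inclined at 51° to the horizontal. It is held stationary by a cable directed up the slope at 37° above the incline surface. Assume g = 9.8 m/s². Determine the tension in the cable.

Take axes along and perpendicular to the incline. Weight components: W sin 51° = 913.9 N down-slope, W cos 51° = 740.1 N into the surface.
Along incline: T cos 37° = W sin 51° → T = 1144 N.
Perpendicular: N = W cos 51° − T sin 37° = 51.39 N.

T ≈ 1140 N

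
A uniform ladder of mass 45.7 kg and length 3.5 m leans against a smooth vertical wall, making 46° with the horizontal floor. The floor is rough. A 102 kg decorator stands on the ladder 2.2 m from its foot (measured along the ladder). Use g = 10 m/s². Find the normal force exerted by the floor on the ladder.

N_floor ≈ 1480 N

ΣF_y = 0: N_floor = 45.7×10 + 102×10 = 1477 N.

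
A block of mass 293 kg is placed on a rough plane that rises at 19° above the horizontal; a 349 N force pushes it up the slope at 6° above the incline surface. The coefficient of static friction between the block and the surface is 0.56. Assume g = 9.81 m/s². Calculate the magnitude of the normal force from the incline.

Axes along / perpendicular to the incline. W sin 19° = 935.8 N down-slope; W cos 19° = 2718 N into the surface.
Perpendicular: N = W cos 19° − P sin 6° = 2718 − 36.48 = 2681 N.
Along incline: P cos 6° + f = W sin 19° (friction acts up-slope) → f = 935.8 − 347.1 = 588.7 N.
|f| = 588.7 N ≤ μN = 1502 N, so the block is indeed static.

N ≈ 2680 N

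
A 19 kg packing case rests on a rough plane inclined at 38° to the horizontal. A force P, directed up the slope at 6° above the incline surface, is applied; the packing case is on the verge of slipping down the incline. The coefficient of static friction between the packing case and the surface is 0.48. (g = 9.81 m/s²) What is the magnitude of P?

P ≈ 46.9 N

On the verge of sliding down the incline, friction equals μN and acts up the slope.
Perpendicular: N + P sin 6° = W cos 38° = 146.9 N.
Along incline: P cos 6° + μN = W sin 38° with W sin 38° = 114.8 N.
Solving the pair for P and N: P = 46.86 N, N = 142 N (and f = μN = 68.15 N).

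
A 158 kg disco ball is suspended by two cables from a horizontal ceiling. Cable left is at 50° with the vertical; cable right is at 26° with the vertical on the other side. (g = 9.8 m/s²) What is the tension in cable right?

T_right ≈ 1220 N

Angles from the horizontal: cable left is 90° − 50° = 40°, cable right is 90° − 26° = 64°.
Weight W = 158 × 9.8 = 1548 N acts straight down.
Horizontal: T_left cos 40° = T_right cos 64°  →  T_left = 0.5723 T_right.
Vertical: T_left sin 40° + T_right sin 64° = 1548.
Substituting the horizontal relation into the vertical equation gives 1.267 T_right = 1548, so T_right = 1222 N.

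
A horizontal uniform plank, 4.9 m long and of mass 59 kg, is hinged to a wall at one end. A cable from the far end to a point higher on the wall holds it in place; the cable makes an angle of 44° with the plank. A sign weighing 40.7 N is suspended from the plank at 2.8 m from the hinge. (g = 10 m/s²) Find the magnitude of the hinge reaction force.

Take torques about the hinge: T sin 44° · 4.9 = 59×10×2.45 + 40.7×2.8 = 1559.5 N·m.
So T = 1559.5 / (0.6947 × 4.9) = 458.15 N.
ΣF_x = 0: H_x = T cos 44° = 329.56 N.
ΣF_y = 0: H_y = (59×10 + 40.7) − T sin 44° = 630.7 − 318.26 = 312.44 N.
|H| = √(H_x² + H_y²) = √((329.56)² + (312.44)²) = 454.13 N.

|H| ≈ 454 N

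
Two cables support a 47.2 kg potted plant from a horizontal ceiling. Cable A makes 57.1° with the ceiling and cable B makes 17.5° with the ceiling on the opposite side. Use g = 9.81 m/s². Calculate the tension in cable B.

T_B ≈ 261 N

Weight W = 47.2 × 9.81 = 463 N acts straight down.
Horizontal: T_A cos 57.1° = T_B cos 17.5°  →  T_A = 1.756 T_B.
Vertical: T_A sin 57.1° + T_B sin 17.5° = 463.
Substituting the horizontal relation into the vertical equation gives 1.775 T_B = 463, so T_B = 260.9 N.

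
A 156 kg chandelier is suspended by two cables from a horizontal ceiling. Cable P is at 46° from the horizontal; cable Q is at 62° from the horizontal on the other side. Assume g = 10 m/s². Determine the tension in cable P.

Weight W = 156 × 10 = 1560 N acts straight down.
Horizontal: T_P cos 46° = T_Q cos 62°  →  T_Q = 1.48 T_P.
Vertical: T_P sin 46° + T_Q sin 62° = 1560.
Substituting the horizontal relation into the vertical equation gives 2.026 T_P = 1560, so T_P = 770.1 N.

T_P ≈ 770 N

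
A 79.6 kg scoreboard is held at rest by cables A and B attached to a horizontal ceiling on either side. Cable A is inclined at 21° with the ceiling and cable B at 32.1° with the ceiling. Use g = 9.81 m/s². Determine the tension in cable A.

T_A ≈ 827 N

Weight W = 79.6 × 9.81 = 780.9 N acts straight down.
Horizontal: T_A cos 21° = T_B cos 32.1°  →  T_B = 1.102 T_A.
Vertical: T_A sin 21° + T_B sin 32.1° = 780.9.
Substituting the horizontal relation into the vertical equation gives 0.944 T_A = 780.9, so T_A = 827.2 N.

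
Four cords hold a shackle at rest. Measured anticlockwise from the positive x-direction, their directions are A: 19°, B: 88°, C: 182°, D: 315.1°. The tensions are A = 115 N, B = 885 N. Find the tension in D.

Resolve: ΣF_x = 115 cos 19° + 885 cos 88° + T_C cos 182° + T_D cos 315.1° = 0.
        ΣF_y = 115 sin 19° + 885 sin 88° + T_C sin 182° + T_D sin 315.1° = 0.
The known terms sum to (139.6, 921.9) N, so -0.9994 T_C + 0.7083 T_D = -139.6 and -0.0349 T_C − 0.7059 T_D = -921.9.
Solving simultaneously: T_C = 1029 N, T_D = 1255 N.

T_D ≈ 1260 N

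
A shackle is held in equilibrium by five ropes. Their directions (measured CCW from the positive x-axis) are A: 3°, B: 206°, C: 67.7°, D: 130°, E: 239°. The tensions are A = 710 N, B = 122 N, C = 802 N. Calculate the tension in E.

T_E ≈ 1230 N

Resolve: ΣF_x = 710 cos 3° + 122 cos 206° + 802 cos 67.7° + T_D cos 130° + T_E cos 239° = 0.
        ΣF_y = 710 sin 3° + 122 sin 206° + 802 sin 67.7° + T_D sin 130° + T_E sin 239° = 0.
The known terms sum to (903.7, 725.7) N, so -0.6428 T_D − 0.5150 T_E = -903.7 and 0.7660 T_D − 0.8572 T_E = -725.7.
Solving simultaneously: T_D = 424 N, T_E = 1226 N.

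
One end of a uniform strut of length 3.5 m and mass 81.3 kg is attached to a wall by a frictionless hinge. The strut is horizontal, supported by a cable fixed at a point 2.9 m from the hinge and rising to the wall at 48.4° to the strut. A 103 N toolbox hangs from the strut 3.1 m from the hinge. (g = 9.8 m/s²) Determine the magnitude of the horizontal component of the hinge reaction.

Take torques about the hinge: T sin 48.4° · 2.9 = 81.3×9.8×1.75 + 103×3.1 = 1713.6 N·m.
So T = 1713.6 / (0.7478 × 2.9) = 790.18 N.
ΣF_x = 0: H_x = T cos 48.4° = 524.62 N.

H_x ≈ 525 N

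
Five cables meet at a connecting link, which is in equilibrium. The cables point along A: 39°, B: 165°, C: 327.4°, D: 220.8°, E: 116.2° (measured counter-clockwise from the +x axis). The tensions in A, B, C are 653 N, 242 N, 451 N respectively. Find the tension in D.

T_D ≈ 711 N

Resolve: ΣF_x = 653 cos 39° + 242 cos 165° + 451 cos 327.4° + T_D cos 220.8° + T_E cos 116.2° = 0.
        ΣF_y = 653 sin 39° + 242 sin 165° + 451 sin 327.4° + T_D sin 220.8° + T_E sin 116.2° = 0.
The known terms sum to (653.7, 230.6) N, so -0.7570 T_D − 0.4415 T_E = -653.7 and -0.6534 T_D + 0.8973 T_E = -230.6.
Solving simultaneously: T_D = 711.3 N, T_E = 261 N.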